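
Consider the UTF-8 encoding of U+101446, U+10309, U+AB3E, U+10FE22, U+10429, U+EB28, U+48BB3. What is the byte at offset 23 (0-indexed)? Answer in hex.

0x88

U+101446 → 4-byte form F4 81 91 86 at offsets 0–3.
U+10309 → 4-byte form F0 90 8C 89 at offsets 4–7.
U+AB3E → 3-byte form EA AC BE at offsets 8–10.
U+10FE22 → 4-byte form F4 8F B8 A2 at offsets 11–14.
U+10429 → 4-byte form F0 90 90 A9 at offsets 15–18.
U+EB28 → 3-byte form EE AC A8 at offsets 19–21.
U+48BB3 → 4-byte form F1 88 AE B3 at offsets 22–25.
Offset 23 falls in char 7's range; it's byte 2 of F1 88 AE B3 = 0x88.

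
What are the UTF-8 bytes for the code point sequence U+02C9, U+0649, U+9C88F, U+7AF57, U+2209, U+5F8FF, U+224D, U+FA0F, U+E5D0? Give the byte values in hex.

CB 89 D9 89 F2 9C A2 8F F1 BA BD 97 E2 88 89 F1 9F A3 BF E2 89 8D EF A8 8F EE 97 90

U+02C9: 2-byte form → CB 89.
U+0649: 2-byte form → D9 89.
U+9C88F: 4-byte form → F2 9C A2 8F.
U+7AF57: 4-byte form → F1 BA BD 97.
U+2209: 3-byte form → E2 88 89.
U+5F8FF: 4-byte form → F1 9F A3 BF.
U+224D: 3-byte form → E2 89 8D.
U+FA0F: 3-byte form → EF A8 8F.
U+E5D0: 3-byte form → EE 97 90.
Concatenated (28 bytes): CB 89 D9 89 F2 9C A2 8F F1 BA BD 97 E2 88 89 F1 9F A3 BF E2 89 8D EF A8 8F EE 97 90.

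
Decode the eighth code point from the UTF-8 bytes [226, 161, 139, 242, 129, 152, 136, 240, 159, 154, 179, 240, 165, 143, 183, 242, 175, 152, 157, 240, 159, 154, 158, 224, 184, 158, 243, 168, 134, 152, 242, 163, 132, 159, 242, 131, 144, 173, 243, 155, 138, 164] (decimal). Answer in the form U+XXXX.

U+E8198

Offset 0: leading byte 0xE2 = 11100010 → 3-byte char #1 = E2 A1 8B.
Offset 3: leading byte 0xF2 = 11110010 → 4-byte char #2 = F2 81 98 88.
Offset 7: leading byte 0xF0 = 11110000 → 4-byte char #3 = F0 9F 9A B3.
Offset 11: leading byte 0xF0 = 11110000 → 4-byte char #4 = F0 A5 8F B7.
Offset 15: leading byte 0xF2 = 11110010 → 4-byte char #5 = F2 AF 98 9D.
Offset 19: leading byte 0xF0 = 11110000 → 4-byte char #6 = F0 9F 9A 9E.
Offset 23: leading byte 0xE0 = 11100000 → 3-byte char #7 = E0 B8 9E.
Offset 26: leading byte 0xF3 = 11110011 → 4-byte char #8 = F3 A8 86 98.
Leading byte 0xF3 = 11110011 matches 11110xxx → 4-byte sequence.
Byte 1: 0xF3 = 11110011, payload 011 (3 bits).
Byte 2: 0xA8 = 10101000 (10xxxxxx ✓), payload 101000.
Byte 3: 0x86 = 10000110 (10xxxxxx ✓), payload 000110.
Byte 4: 0x98 = 10011000 (10xxxxxx ✓), payload 011000.
Concatenate: 011101000000110011000 = 0xE8198 (21 bits → U+E8198).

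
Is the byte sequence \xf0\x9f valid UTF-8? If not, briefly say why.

Leading byte 0xF0 = 11110000 → 4-byte form, but only 2 bytes are present.

invalid (sequence truncated)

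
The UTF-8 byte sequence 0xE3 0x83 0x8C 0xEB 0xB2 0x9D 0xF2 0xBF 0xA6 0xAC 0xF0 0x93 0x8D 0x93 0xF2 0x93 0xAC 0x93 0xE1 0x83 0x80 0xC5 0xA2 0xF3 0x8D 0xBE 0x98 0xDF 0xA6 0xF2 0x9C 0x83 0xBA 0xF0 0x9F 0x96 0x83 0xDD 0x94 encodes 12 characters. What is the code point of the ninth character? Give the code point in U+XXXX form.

U+07E6

Offset 0: leading byte 0xE3 = 11100011 → 3-byte char #1 = E3 83 8C.
Offset 3: leading byte 0xEB = 11101011 → 3-byte char #2 = EB B2 9D.
Offset 6: leading byte 0xF2 = 11110010 → 4-byte char #3 = F2 BF A6 AC.
Offset 10: leading byte 0xF0 = 11110000 → 4-byte char #4 = F0 93 8D 93.
Offset 14: leading byte 0xF2 = 11110010 → 4-byte char #5 = F2 93 AC 93.
Offset 18: leading byte 0xE1 = 11100001 → 3-byte char #6 = E1 83 80.
Offset 21: leading byte 0xC5 = 11000101 → 2-byte char #7 = C5 A2.
Offset 23: leading byte 0xF3 = 11110011 → 4-byte char #8 = F3 8D BE 98.
Offset 27: leading byte 0xDF = 11011111 → 2-byte char #9 = DF A6.
Leading byte 0xDF = 11011111 matches 110xxxxx → 2-byte sequence.
Byte 1: 0xDF = 11011111, payload 11111 (5 bits).
Byte 2: 0xA6 = 10100110 (10xxxxxx ✓), payload 100110.
Concatenate: 11111100110 = 0x7E6 (11 bits → U+07E6).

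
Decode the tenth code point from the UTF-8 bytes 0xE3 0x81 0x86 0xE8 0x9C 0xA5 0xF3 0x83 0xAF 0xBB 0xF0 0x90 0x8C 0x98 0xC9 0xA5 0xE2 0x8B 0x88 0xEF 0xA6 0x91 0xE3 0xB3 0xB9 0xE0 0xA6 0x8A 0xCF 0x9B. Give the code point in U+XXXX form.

U+03DB

Offset 0: leading byte 0xE3 = 11100011 → 3-byte char #1 = E3 81 86.
Offset 3: leading byte 0xE8 = 11101000 → 3-byte char #2 = E8 9C A5.
Offset 6: leading byte 0xF3 = 11110011 → 4-byte char #3 = F3 83 AF BB.
Offset 10: leading byte 0xF0 = 11110000 → 4-byte char #4 = F0 90 8C 98.
Offset 14: leading byte 0xC9 = 11001001 → 2-byte char #5 = C9 A5.
Offset 16: leading byte 0xE2 = 11100010 → 3-byte char #6 = E2 8B 88.
Offset 19: leading byte 0xEF = 11101111 → 3-byte char #7 = EF A6 91.
Offset 22: leading byte 0xE3 = 11100011 → 3-byte char #8 = E3 B3 B9.
Offset 25: leading byte 0xE0 = 11100000 → 3-byte char #9 = E0 A6 8A.
Offset 28: leading byte 0xCF = 11001111 → 2-byte char #10 = CF 9B.
Leading byte 0xCF = 11001111 matches 110xxxxx → 2-byte sequence.
Byte 1: 0xCF = 11001111, payload 01111 (5 bits).
Byte 2: 0x9B = 10011011 (10xxxxxx ✓), payload 011011.
Concatenate: 01111011011 = 0x3DB (11 bits → U+03DB).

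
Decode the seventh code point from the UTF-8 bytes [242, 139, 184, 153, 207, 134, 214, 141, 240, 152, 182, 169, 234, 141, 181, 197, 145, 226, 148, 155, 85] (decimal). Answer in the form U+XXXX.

Offset 0: leading byte 0xF2 = 11110010 → 4-byte char #1 = F2 8B B8 99.
Offset 4: leading byte 0xCF = 11001111 → 2-byte char #2 = CF 86.
Offset 6: leading byte 0xD6 = 11010110 → 2-byte char #3 = D6 8D.
Offset 8: leading byte 0xF0 = 11110000 → 4-byte char #4 = F0 98 B6 A9.
Offset 12: leading byte 0xEA = 11101010 → 3-byte char #5 = EA 8D B5.
Offset 15: leading byte 0xC5 = 11000101 → 2-byte char #6 = C5 91.
Offset 17: leading byte 0xE2 = 11100010 → 3-byte char #7 = E2 94 9B.
Leading byte 0xE2 = 11100010 matches 1110xxxx → 3-byte sequence.
Byte 1: 0xE2 = 11100010, payload 0010 (4 bits).
Byte 2: 0x94 = 10010100 (10xxxxxx ✓), payload 010100.
Byte 3: 0x9B = 10011011 (10xxxxxx ✓), payload 011011.
Concatenate: 0010010100011011 = 0x251B (16 bits → U+251B).

U+251B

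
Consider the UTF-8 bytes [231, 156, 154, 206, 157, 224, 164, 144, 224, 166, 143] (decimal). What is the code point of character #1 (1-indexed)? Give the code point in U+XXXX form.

U+771A

Offset 0: leading byte 0xE7 = 11100111 → 3-byte char #1 = E7 9C 9A.
Leading byte 0xE7 = 11100111 matches 1110xxxx → 3-byte sequence.
Byte 1: 0xE7 = 11100111, payload 0111 (4 bits).
Byte 2: 0x9C = 10011100 (10xxxxxx ✓), payload 011100.
Byte 3: 0x9A = 10011010 (10xxxxxx ✓), payload 011010.
Concatenate: 0111011100011010 = 0x771A (16 bits → U+771A).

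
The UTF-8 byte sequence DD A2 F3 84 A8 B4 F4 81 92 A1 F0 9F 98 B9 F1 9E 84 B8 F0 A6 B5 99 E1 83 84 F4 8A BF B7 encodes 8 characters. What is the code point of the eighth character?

Offset 0: leading byte 0xDD = 11011101 → 2-byte char #1 = DD A2.
Offset 2: leading byte 0xF3 = 11110011 → 4-byte char #2 = F3 84 A8 B4.
Offset 6: leading byte 0xF4 = 11110100 → 4-byte char #3 = F4 81 92 A1.
Offset 10: leading byte 0xF0 = 11110000 → 4-byte char #4 = F0 9F 98 B9.
Offset 14: leading byte 0xF1 = 11110001 → 4-byte char #5 = F1 9E 84 B8.
Offset 18: leading byte 0xF0 = 11110000 → 4-byte char #6 = F0 A6 B5 99.
Offset 22: leading byte 0xE1 = 11100001 → 3-byte char #7 = E1 83 84.
Offset 25: leading byte 0xF4 = 11110100 → 4-byte char #8 = F4 8A BF B7.
Leading byte 0xF4 = 11110100 matches 11110xxx → 4-byte sequence.
Byte 1: 0xF4 = 11110100, payload 100 (3 bits).
Byte 2: 0x8A = 10001010 (10xxxxxx ✓), payload 001010.
Byte 3: 0xBF = 10111111 (10xxxxxx ✓), payload 111111.
Byte 4: 0xB7 = 10110111 (10xxxxxx ✓), payload 110111.
Concatenate: 100001010111111110111 = 0x10AFF7 (21 bits → U+10AFF7).

U+10AFF7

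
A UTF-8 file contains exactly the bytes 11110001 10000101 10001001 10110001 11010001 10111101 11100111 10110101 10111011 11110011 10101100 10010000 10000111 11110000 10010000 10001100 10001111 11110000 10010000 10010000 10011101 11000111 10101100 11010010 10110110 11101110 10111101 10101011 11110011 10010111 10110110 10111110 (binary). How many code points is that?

10

Byte at offset 0: 0xF1 = 11110001 → 4-byte char (#1). Advance 4.
Byte at offset 4: 0xD1 = 11010001 → 2-byte char (#2). Advance 2.
Byte at offset 6: 0xE7 = 11100111 → 3-byte char (#3). Advance 3.
Byte at offset 9: 0xF3 = 11110011 → 4-byte char (#4). Advance 4.
Byte at offset 13: 0xF0 = 11110000 → 4-byte char (#5). Advance 4.
Byte at offset 17: 0xF0 = 11110000 → 4-byte char (#6). Advance 4.
Byte at offset 21: 0xC7 = 11000111 → 2-byte char (#7). Advance 2.
Byte at offset 23: 0xD2 = 11010010 → 2-byte char (#8). Advance 2.
Byte at offset 25: 0xEE = 11101110 → 3-byte char (#9). Advance 3.
Byte at offset 28: 0xF3 = 11110011 → 4-byte char (#10). Advance 4.
Reached end at offset 32 after 10 code points.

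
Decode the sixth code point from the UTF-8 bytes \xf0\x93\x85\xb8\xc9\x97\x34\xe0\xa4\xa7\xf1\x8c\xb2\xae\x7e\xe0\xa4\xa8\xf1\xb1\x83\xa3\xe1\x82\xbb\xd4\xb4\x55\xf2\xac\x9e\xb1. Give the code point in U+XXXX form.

U+007E

Offset 0: leading byte 0xF0 = 11110000 → 4-byte char #1 = F0 93 85 B8.
Offset 4: leading byte 0xC9 = 11001001 → 2-byte char #2 = C9 97.
Offset 6: leading byte 0x34 = 00110100 → 1-byte char #3 = 34.
Offset 7: leading byte 0xE0 = 11100000 → 3-byte char #4 = E0 A4 A7.
Offset 10: leading byte 0xF1 = 11110001 → 4-byte char #5 = F1 8C B2 AE.
Offset 14: leading byte 0x7E = 01111110 → 1-byte char #6 = 7E.
Leading byte 0x7E = 01111110 matches 0xxxxxxx → 1-byte sequence.
Byte 1: 0x7E = 01111110, payload 1111110 (7 bits).
Concatenate: 1111110 = 0x7E (7 bits → U+007E).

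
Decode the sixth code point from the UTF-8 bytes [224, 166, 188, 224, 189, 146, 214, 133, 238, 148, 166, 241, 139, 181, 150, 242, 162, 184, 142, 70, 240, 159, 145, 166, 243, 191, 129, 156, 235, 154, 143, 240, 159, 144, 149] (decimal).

Offset 0: leading byte 0xE0 = 11100000 → 3-byte char #1 = E0 A6 BC.
Offset 3: leading byte 0xE0 = 11100000 → 3-byte char #2 = E0 BD 92.
Offset 6: leading byte 0xD6 = 11010110 → 2-byte char #3 = D6 85.
Offset 8: leading byte 0xEE = 11101110 → 3-byte char #4 = EE 94 A6.
Offset 11: leading byte 0xF1 = 11110001 → 4-byte char #5 = F1 8B B5 96.
Offset 15: leading byte 0xF2 = 11110010 → 4-byte char #6 = F2 A2 B8 8E.
Leading byte 0xF2 = 11110010 matches 11110xxx → 4-byte sequence.
Byte 1: 0xF2 = 11110010, payload 010 (3 bits).
Byte 2: 0xA2 = 10100010 (10xxxxxx ✓), payload 100010.
Byte 3: 0xB8 = 10111000 (10xxxxxx ✓), payload 111000.
Byte 4: 0x8E = 10001110 (10xxxxxx ✓), payload 001110.
Concatenate: 010100010111000001110 = 0xA2E0E (21 bits → U+A2E0E).

U+A2E0E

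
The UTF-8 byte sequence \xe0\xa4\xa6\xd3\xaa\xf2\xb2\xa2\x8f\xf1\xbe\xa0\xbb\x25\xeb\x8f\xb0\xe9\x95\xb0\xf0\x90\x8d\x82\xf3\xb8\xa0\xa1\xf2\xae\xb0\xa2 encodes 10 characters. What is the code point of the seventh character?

U+9570

Offset 0: leading byte 0xE0 = 11100000 → 3-byte char #1 = E0 A4 A6.
Offset 3: leading byte 0xD3 = 11010011 → 2-byte char #2 = D3 AA.
Offset 5: leading byte 0xF2 = 11110010 → 4-byte char #3 = F2 B2 A2 8F.
Offset 9: leading byte 0xF1 = 11110001 → 4-byte char #4 = F1 BE A0 BB.
Offset 13: leading byte 0x25 = 00100101 → 1-byte char #5 = 25.
Offset 14: leading byte 0xEB = 11101011 → 3-byte char #6 = EB 8F B0.
Offset 17: leading byte 0xE9 = 11101001 → 3-byte char #7 = E9 95 B0.
Leading byte 0xE9 = 11101001 matches 1110xxxx → 3-byte sequence.
Byte 1: 0xE9 = 11101001, payload 1001 (4 bits).
Byte 2: 0x95 = 10010101 (10xxxxxx ✓), payload 010101.
Byte 3: 0xB0 = 10110000 (10xxxxxx ✓), payload 110000.
Concatenate: 1001010101110000 = 0x9570 (16 bits → U+9570).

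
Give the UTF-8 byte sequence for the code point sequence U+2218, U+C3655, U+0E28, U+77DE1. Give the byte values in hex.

E2 88 98 F3 83 99 95 E0 B8 A8 F1 B7 B7 A1

U+2218: 3-byte form → E2 88 98.
U+C3655: 4-byte form → F3 83 99 95.
U+0E28: 3-byte form → E0 B8 A8.
U+77DE1: 4-byte form → F1 B7 B7 A1.
Concatenated (14 bytes): E2 88 98 F3 83 99 95 E0 B8 A8 F1 B7 B7 A1.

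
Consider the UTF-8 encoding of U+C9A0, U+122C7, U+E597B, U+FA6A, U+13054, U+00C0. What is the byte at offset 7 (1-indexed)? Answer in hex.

1-indexed offset 7 is 0-indexed offset 6.
U+C9A0 → 3-byte form EC A6 A0 at offsets 0–2.
U+122C7 → 4-byte form F0 92 8B 87 at offsets 3–6.
Offset 6 falls in char 2's range; it's byte 4 of F0 92 8B 87 = 0x87.

0x87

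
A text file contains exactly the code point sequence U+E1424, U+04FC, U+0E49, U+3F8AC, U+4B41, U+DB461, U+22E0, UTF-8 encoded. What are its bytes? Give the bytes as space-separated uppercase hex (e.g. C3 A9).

U+E1424: 4-byte form → F3 A1 90 A4.
U+04FC: 2-byte form → D3 BC.
U+0E49: 3-byte form → E0 B9 89.
U+3F8AC: 4-byte form → F0 BF A2 AC.
U+4B41: 3-byte form → E4 AD 81.
U+DB461: 4-byte form → F3 9B 91 A1.
U+22E0: 3-byte form → E2 8B A0.
Concatenated (23 bytes): F3 A1 90 A4 D3 BC E0 B9 89 F0 BF A2 AC E4 AD 81 F3 9B 91 A1 E2 8B A0.

F3 A1 90 A4 D3 BC E0 B9 89 F0 BF A2 AC E4 AD 81 F3 9B 91 A1 E2 8B A0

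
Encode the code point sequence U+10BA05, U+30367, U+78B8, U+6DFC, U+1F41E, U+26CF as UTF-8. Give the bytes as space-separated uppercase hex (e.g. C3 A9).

U+10BA05: 4-byte form → F4 8B A8 85.
U+30367: 4-byte form → F0 B0 8D A7.
U+78B8: 3-byte form → E7 A2 B8.
U+6DFC: 3-byte form → E6 B7 BC.
U+1F41E: 4-byte form → F0 9F 90 9E.
U+26CF: 3-byte form → E2 9B 8F.
Concatenated (21 bytes): F4 8B A8 85 F0 B0 8D A7 E7 A2 B8 E6 B7 BC F0 9F 90 9E E2 9B 8F.

F4 8B A8 85 F0 B0 8D A7 E7 A2 B8 E6 B7 BC F0 9F 90 9E E2 9B 8F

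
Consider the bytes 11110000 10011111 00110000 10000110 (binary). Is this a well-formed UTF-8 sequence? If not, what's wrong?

invalid (non-continuation byte where continuation expected)

Leading byte 0xF0 = 11110000 → 4-byte form.
Byte 3 is 0x30 = 00110000, which is not 10xxxxxx — expected a continuation byte.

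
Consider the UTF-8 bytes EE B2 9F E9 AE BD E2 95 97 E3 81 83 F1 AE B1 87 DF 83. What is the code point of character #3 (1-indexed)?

Offset 0: leading byte 0xEE = 11101110 → 3-byte char #1 = EE B2 9F.
Offset 3: leading byte 0xE9 = 11101001 → 3-byte char #2 = E9 AE BD.
Offset 6: leading byte 0xE2 = 11100010 → 3-byte char #3 = E2 95 97.
Leading byte 0xE2 = 11100010 matches 1110xxxx → 3-byte sequence.
Byte 1: 0xE2 = 11100010, payload 0010 (4 bits).
Byte 2: 0x95 = 10010101 (10xxxxxx ✓), payload 010101.
Byte 3: 0x97 = 10010111 (10xxxxxx ✓), payload 010111.
Concatenate: 0010010101010111 = 0x2557 (16 bits → U+2557).

U+2557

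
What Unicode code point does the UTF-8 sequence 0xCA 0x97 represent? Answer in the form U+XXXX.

Leading byte 0xCA = 11001010 matches 110xxxxx → 2-byte sequence.
Byte 1: 0xCA = 11001010, payload 01010 (5 bits).
Byte 2: 0x97 = 10010111 (10xxxxxx ✓), payload 010111.
Concatenate: 01010010111 = 0x297 (11 bits → U+0297).

U+0297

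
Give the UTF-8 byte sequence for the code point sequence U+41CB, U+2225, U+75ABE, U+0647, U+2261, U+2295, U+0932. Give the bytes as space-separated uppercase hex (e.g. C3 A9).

U+41CB: 3-byte form → E4 87 8B.
U+2225: 3-byte form → E2 88 A5.
U+75ABE: 4-byte form → F1 B5 AA BE.
U+0647: 2-byte form → D9 87.
U+2261: 3-byte form → E2 89 A1.
U+2295: 3-byte form → E2 8A 95.
U+0932: 3-byte form → E0 A4 B2.
Concatenated (21 bytes): E4 87 8B E2 88 A5 F1 B5 AA BE D9 87 E2 89 A1 E2 8A 95 E0 A4 B2.

E4 87 8B E2 88 A5 F1 B5 AA BE D9 87 E2 89 A1 E2 8A 95 E0 A4 B2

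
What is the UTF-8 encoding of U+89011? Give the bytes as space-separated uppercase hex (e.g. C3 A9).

F2 89 80 91

U+89011 = 0x89011 = 561169 decimal. In range U+10000–U+10FFFF → 4-byte form: 11110xxx 10xxxxxx 10xxxxxx 10xxxxxx.
Binary (21 bits): 010001001000000010001.
Split 3+6+6+6: 010 | 001001 | 000000 | 010001.
Byte 1: 11110010 = 0xF2.
Byte 2: 10001001 = 0x89.
Byte 3: 10000000 = 0x80.
Byte 4: 10010001 = 0x91.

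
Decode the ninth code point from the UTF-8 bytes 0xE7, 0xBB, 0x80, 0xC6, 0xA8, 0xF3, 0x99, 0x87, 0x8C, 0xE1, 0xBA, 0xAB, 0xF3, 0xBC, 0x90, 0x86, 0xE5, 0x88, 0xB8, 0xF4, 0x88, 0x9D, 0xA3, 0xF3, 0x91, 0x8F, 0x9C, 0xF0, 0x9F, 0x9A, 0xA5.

U+1F6A5

Offset 0: leading byte 0xE7 = 11100111 → 3-byte char #1 = E7 BB 80.
Offset 3: leading byte 0xC6 = 11000110 → 2-byte char #2 = C6 A8.
Offset 5: leading byte 0xF3 = 11110011 → 4-byte char #3 = F3 99 87 8C.
Offset 9: leading byte 0xE1 = 11100001 → 3-byte char #4 = E1 BA AB.
Offset 12: leading byte 0xF3 = 11110011 → 4-byte char #5 = F3 BC 90 86.
Offset 16: leading byte 0xE5 = 11100101 → 3-byte char #6 = E5 88 B8.
Offset 19: leading byte 0xF4 = 11110100 → 4-byte char #7 = F4 88 9D A3.
Offset 23: leading byte 0xF3 = 11110011 → 4-byte char #8 = F3 91 8F 9C.
Offset 27: leading byte 0xF0 = 11110000 → 4-byte char #9 = F0 9F 9A A5.
Leading byte 0xF0 = 11110000 matches 11110xxx → 4-byte sequence.
Byte 1: 0xF0 = 11110000, payload 000 (3 bits).
Byte 2: 0x9F = 10011111 (10xxxxxx ✓), payload 011111.
Byte 3: 0x9A = 10011010 (10xxxxxx ✓), payload 011010.
Byte 4: 0xA5 = 10100101 (10xxxxxx ✓), payload 100101.
Concatenate: 000011111011010100101 = 0x1F6A5 (21 bits → U+1F6A5).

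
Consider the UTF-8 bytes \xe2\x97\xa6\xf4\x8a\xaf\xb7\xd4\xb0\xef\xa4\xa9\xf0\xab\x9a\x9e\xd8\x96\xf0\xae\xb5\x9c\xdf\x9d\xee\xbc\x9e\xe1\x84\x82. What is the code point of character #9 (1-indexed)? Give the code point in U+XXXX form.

U+EF1E

Offset 0: leading byte 0xE2 = 11100010 → 3-byte char #1 = E2 97 A6.
Offset 3: leading byte 0xF4 = 11110100 → 4-byte char #2 = F4 8A AF B7.
Offset 7: leading byte 0xD4 = 11010100 → 2-byte char #3 = D4 B0.
Offset 9: leading byte 0xEF = 11101111 → 3-byte char #4 = EF A4 A9.
Offset 12: leading byte 0xF0 = 11110000 → 4-byte char #5 = F0 AB 9A 9E.
Offset 16: leading byte 0xD8 = 11011000 → 2-byte char #6 = D8 96.
Offset 18: leading byte 0xF0 = 11110000 → 4-byte char #7 = F0 AE B5 9C.
Offset 22: leading byte 0xDF = 11011111 → 2-byte char #8 = DF 9D.
Offset 24: leading byte 0xEE = 11101110 → 3-byte char #9 = EE BC 9E.
Leading byte 0xEE = 11101110 matches 1110xxxx → 3-byte sequence.
Byte 1: 0xEE = 11101110, payload 1110 (4 bits).
Byte 2: 0xBC = 10111100 (10xxxxxx ✓), payload 111100.
Byte 3: 0x9E = 10011110 (10xxxxxx ✓), payload 011110.
Concatenate: 1110111100011110 = 0xEF1E (16 bits → U+EF1E).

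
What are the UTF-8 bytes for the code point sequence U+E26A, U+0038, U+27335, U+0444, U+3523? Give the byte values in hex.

EE 89 AA 38 F0 A7 8C B5 D1 84 E3 94 A3

U+E26A: 3-byte form → EE 89 AA.
U+0038: 1-byte form → 38.
U+27335: 4-byte form → F0 A7 8C B5.
U+0444: 2-byte form → D1 84.
U+3523: 3-byte form → E3 94 A3.
Concatenated (13 bytes): EE 89 AA 38 F0 A7 8C B5 D1 84 E3 94 A3.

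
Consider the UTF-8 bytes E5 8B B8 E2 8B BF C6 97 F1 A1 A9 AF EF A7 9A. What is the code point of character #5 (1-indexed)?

U+F9DA

Offset 0: leading byte 0xE5 = 11100101 → 3-byte char #1 = E5 8B B8.
Offset 3: leading byte 0xE2 = 11100010 → 3-byte char #2 = E2 8B BF.
Offset 6: leading byte 0xC6 = 11000110 → 2-byte char #3 = C6 97.
Offset 8: leading byte 0xF1 = 11110001 → 4-byte char #4 = F1 A1 A9 AF.
Offset 12: leading byte 0xEF = 11101111 → 3-byte char #5 = EF A7 9A.
Leading byte 0xEF = 11101111 matches 1110xxxx → 3-byte sequence.
Byte 1: 0xEF = 11101111, payload 1111 (4 bits).
Byte 2: 0xA7 = 10100111 (10xxxxxx ✓), payload 100111.
Byte 3: 0x9A = 10011010 (10xxxxxx ✓), payload 011010.
Concatenate: 1111100111011010 = 0xF9DA (16 bits → U+F9DA).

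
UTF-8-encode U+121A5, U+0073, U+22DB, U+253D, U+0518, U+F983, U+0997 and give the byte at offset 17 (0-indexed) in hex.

U+121A5 → 4-byte form F0 92 86 A5 at offsets 0–3.
U+0073 → 1-byte form 73 at offsets 4–4.
U+22DB → 3-byte form E2 8B 9B at offsets 5–7.
U+253D → 3-byte form E2 94 BD at offsets 8–10.
U+0518 → 2-byte form D4 98 at offsets 11–12.
U+F983 → 3-byte form EF A6 83 at offsets 13–15.
U+0997 → 3-byte form E0 A6 97 at offsets 16–18.
Offset 17 falls in char 7's range; it's byte 2 of E0 A6 97 = 0xA6.

0xA6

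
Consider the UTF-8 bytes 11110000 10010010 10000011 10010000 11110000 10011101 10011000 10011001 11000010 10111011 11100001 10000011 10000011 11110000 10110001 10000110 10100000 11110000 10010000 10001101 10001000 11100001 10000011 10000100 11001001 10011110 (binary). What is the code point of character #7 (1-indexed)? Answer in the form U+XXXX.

Offset 0: leading byte 0xF0 = 11110000 → 4-byte char #1 = F0 92 83 90.
Offset 4: leading byte 0xF0 = 11110000 → 4-byte char #2 = F0 9D 98 99.
Offset 8: leading byte 0xC2 = 11000010 → 2-byte char #3 = C2 BB.
Offset 10: leading byte 0xE1 = 11100001 → 3-byte char #4 = E1 83 83.
Offset 13: leading byte 0xF0 = 11110000 → 4-byte char #5 = F0 B1 86 A0.
Offset 17: leading byte 0xF0 = 11110000 → 4-byte char #6 = F0 90 8D 88.
Offset 21: leading byte 0xE1 = 11100001 → 3-byte char #7 = E1 83 84.
Leading byte 0xE1 = 11100001 matches 1110xxxx → 3-byte sequence.
Byte 1: 0xE1 = 11100001, payload 0001 (4 bits).
Byte 2: 0x83 = 10000011 (10xxxxxx ✓), payload 000011.
Byte 3: 0x84 = 10000100 (10xxxxxx ✓), payload 000100.
Concatenate: 0001000011000100 = 0x10C4 (16 bits → U+10C4).

U+10C4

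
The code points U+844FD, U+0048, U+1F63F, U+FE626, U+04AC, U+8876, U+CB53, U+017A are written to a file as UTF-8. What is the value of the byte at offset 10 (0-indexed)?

0xBE

U+844FD → 4-byte form F2 84 93 BD at offsets 0–3.
U+0048 → 1-byte form 48 at offsets 4–4.
U+1F63F → 4-byte form F0 9F 98 BF at offsets 5–8.
U+FE626 → 4-byte form F3 BE 98 A6 at offsets 9–12.
Offset 10 falls in char 4's range; it's byte 2 of F3 BE 98 A6 = 0xBE.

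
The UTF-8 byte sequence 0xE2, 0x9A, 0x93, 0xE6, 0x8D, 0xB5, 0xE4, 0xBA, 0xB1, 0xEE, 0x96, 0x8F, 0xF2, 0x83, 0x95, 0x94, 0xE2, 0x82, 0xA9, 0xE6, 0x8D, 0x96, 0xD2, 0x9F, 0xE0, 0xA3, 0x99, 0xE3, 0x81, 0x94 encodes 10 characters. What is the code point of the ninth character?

Offset 0: leading byte 0xE2 = 11100010 → 3-byte char #1 = E2 9A 93.
Offset 3: leading byte 0xE6 = 11100110 → 3-byte char #2 = E6 8D B5.
Offset 6: leading byte 0xE4 = 11100100 → 3-byte char #3 = E4 BA B1.
Offset 9: leading byte 0xEE = 11101110 → 3-byte char #4 = EE 96 8F.
Offset 12: leading byte 0xF2 = 11110010 → 4-byte char #5 = F2 83 95 94.
Offset 16: leading byte 0xE2 = 11100010 → 3-byte char #6 = E2 82 A9.
Offset 19: leading byte 0xE6 = 11100110 → 3-byte char #7 = E6 8D 96.
Offset 22: leading byte 0xD2 = 11010010 → 2-byte char #8 = D2 9F.
Offset 24: leading byte 0xE0 = 11100000 → 3-byte char #9 = E0 A3 99.
Leading byte 0xE0 = 11100000 matches 1110xxxx → 3-byte sequence.
Byte 1: 0xE0 = 11100000, payload 0000 (4 bits).
Byte 2: 0xA3 = 10100011 (10xxxxxx ✓), payload 100011.
Byte 3: 0x99 = 10011001 (10xxxxxx ✓), payload 011001.
Concatenate: 0000100011011001 = 0x8D9 (16 bits → U+08D9).

U+08D9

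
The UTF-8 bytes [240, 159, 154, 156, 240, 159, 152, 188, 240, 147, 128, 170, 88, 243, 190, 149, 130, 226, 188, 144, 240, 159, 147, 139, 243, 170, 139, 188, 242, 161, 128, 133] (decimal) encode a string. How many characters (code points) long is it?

Byte at offset 0: 0xF0 = 11110000 → 4-byte char (#1). Advance 4.
Byte at offset 4: 0xF0 = 11110000 → 4-byte char (#2). Advance 4.
Byte at offset 8: 0xF0 = 11110000 → 4-byte char (#3). Advance 4.
Byte at offset 12: 0x58 = 01011000 → 1-byte char (#4). Advance 1.
Byte at offset 13: 0xF3 = 11110011 → 4-byte char (#5). Advance 4.
Byte at offset 17: 0xE2 = 11100010 → 3-byte char (#6). Advance 3.
Byte at offset 20: 0xF0 = 11110000 → 4-byte char (#7). Advance 4.
Byte at offset 24: 0xF3 = 11110011 → 4-byte char (#8). Advance 4.
Byte at offset 28: 0xF2 = 11110010 → 4-byte char (#9). Advance 4.
Reached end at offset 32 after 9 code points.

9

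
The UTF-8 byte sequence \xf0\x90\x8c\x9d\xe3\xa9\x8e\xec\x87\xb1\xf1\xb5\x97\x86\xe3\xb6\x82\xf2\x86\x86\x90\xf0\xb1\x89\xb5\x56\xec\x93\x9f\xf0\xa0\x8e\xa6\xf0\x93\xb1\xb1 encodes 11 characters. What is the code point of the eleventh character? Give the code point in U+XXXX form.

Offset 0: leading byte 0xF0 = 11110000 → 4-byte char #1 = F0 90 8C 9D.
Offset 4: leading byte 0xE3 = 11100011 → 3-byte char #2 = E3 A9 8E.
Offset 7: leading byte 0xEC = 11101100 → 3-byte char #3 = EC 87 B1.
Offset 10: leading byte 0xF1 = 11110001 → 4-byte char #4 = F1 B5 97 86.
Offset 14: leading byte 0xE3 = 11100011 → 3-byte char #5 = E3 B6 82.
Offset 17: leading byte 0xF2 = 11110010 → 4-byte char #6 = F2 86 86 90.
Offset 21: leading byte 0xF0 = 11110000 → 4-byte char #7 = F0 B1 89 B5.
Offset 25: leading byte 0x56 = 01010110 → 1-byte char #8 = 56.
Offset 26: leading byte 0xEC = 11101100 → 3-byte char #9 = EC 93 9F.
Offset 29: leading byte 0xF0 = 11110000 → 4-byte char #10 = F0 A0 8E A6.
Offset 33: leading byte 0xF0 = 11110000 → 4-byte char #11 = F0 93 B1 B1.
Leading byte 0xF0 = 11110000 matches 11110xxx → 4-byte sequence.
Byte 1: 0xF0 = 11110000, payload 000 (3 bits).
Byte 2: 0x93 = 10010011 (10xxxxxx ✓), payload 010011.
Byte 3: 0xB1 = 10110001 (10xxxxxx ✓), payload 110001.
Byte 4: 0xB1 = 10110001 (10xxxxxx ✓), payload 110001.
Concatenate: 000010011110001110001 = 0x13C71 (21 bits → U+13C71).

U+13C71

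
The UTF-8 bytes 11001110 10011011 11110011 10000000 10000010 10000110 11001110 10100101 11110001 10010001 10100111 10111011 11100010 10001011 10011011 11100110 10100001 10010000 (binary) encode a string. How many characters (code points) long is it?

Byte at offset 0: 0xCE = 11001110 → 2-byte char (#1). Advance 2.
Byte at offset 2: 0xF3 = 11110011 → 4-byte char (#2). Advance 4.
Byte at offset 6: 0xCE = 11001110 → 2-byte char (#3). Advance 2.
Byte at offset 8: 0xF1 = 11110001 → 4-byte char (#4). Advance 4.
Byte at offset 12: 0xE2 = 11100010 → 3-byte char (#5). Advance 3.
Byte at offset 15: 0xE6 = 11100110 → 3-byte char (#6). Advance 3.
Reached end at offset 18 after 6 code points.

6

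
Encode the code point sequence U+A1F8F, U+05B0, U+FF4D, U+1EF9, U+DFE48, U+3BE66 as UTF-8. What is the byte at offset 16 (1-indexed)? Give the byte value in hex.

0x88

1-indexed offset 16 is 0-indexed offset 15.
U+A1F8F → 4-byte form F2 A1 BE 8F at offsets 0–3.
U+05B0 → 2-byte form D6 B0 at offsets 4–5.
U+FF4D → 3-byte form EF BD 8D at offsets 6–8.
U+1EF9 → 3-byte form E1 BB B9 at offsets 9–11.
U+DFE48 → 4-byte form F3 9F B9 88 at offsets 12–15.
Offset 15 falls in char 5's range; it's byte 4 of F3 9F B9 88 = 0x88.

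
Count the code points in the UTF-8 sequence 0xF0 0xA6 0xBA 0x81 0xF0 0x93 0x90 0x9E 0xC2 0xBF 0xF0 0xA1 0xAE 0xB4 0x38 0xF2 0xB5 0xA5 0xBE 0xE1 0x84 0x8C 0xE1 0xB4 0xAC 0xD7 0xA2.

9

Byte at offset 0: 0xF0 = 11110000 → 4-byte char (#1). Advance 4.
Byte at offset 4: 0xF0 = 11110000 → 4-byte char (#2). Advance 4.
Byte at offset 8: 0xC2 = 11000010 → 2-byte char (#3). Advance 2.
Byte at offset 10: 0xF0 = 11110000 → 4-byte char (#4). Advance 4.
Byte at offset 14: 0x38 = 00111000 → 1-byte char (#5). Advance 1.
Byte at offset 15: 0xF2 = 11110010 → 4-byte char (#6). Advance 4.
Byte at offset 19: 0xE1 = 11100001 → 3-byte char (#7). Advance 3.
Byte at offset 22: 0xE1 = 11100001 → 3-byte char (#8). Advance 3.
Byte at offset 25: 0xD7 = 11010111 → 2-byte char (#9). Advance 2.
Reached end at offset 27 after 9 code points.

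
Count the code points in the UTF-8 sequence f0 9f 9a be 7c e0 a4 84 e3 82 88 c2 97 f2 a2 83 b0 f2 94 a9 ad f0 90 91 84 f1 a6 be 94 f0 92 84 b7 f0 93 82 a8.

11

Byte at offset 0: 0xF0 = 11110000 → 4-byte char (#1). Advance 4.
Byte at offset 4: 0x7C = 01111100 → 1-byte char (#2). Advance 1.
Byte at offset 5: 0xE0 = 11100000 → 3-byte char (#3). Advance 3.
Byte at offset 8: 0xE3 = 11100011 → 3-byte char (#4). Advance 3.
Byte at offset 11: 0xC2 = 11000010 → 2-byte char (#5). Advance 2.
Byte at offset 13: 0xF2 = 11110010 → 4-byte char (#6). Advance 4.
Byte at offset 17: 0xF2 = 11110010 → 4-byte char (#7). Advance 4.
Byte at offset 21: 0xF0 = 11110000 → 4-byte char (#8). Advance 4.
Byte at offset 25: 0xF1 = 11110001 → 4-byte char (#9). Advance 4.
Byte at offset 29: 0xF0 = 11110000 → 4-byte char (#10). Advance 4.
Byte at offset 33: 0xF0 = 11110000 → 4-byte char (#11). Advance 4.
Reached end at offset 37 after 11 code points.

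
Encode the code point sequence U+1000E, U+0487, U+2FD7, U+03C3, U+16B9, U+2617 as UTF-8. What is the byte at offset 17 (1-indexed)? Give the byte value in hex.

1-indexed offset 17 is 0-indexed offset 16.
U+1000E → 4-byte form F0 90 80 8E at offsets 0–3.
U+0487 → 2-byte form D2 87 at offsets 4–5.
U+2FD7 → 3-byte form E2 BF 97 at offsets 6–8.
U+03C3 → 2-byte form CF 83 at offsets 9–10.
U+16B9 → 3-byte form E1 9A B9 at offsets 11–13.
U+2617 → 3-byte form E2 98 97 at offsets 14–16.
Offset 16 falls in char 6's range; it's byte 3 of E2 98 97 = 0x97.

0x97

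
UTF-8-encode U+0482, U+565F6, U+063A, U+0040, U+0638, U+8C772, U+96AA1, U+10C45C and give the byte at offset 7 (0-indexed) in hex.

0xBA

U+0482 → 2-byte form D2 82 at offsets 0–1.
U+565F6 → 4-byte form F1 96 97 B6 at offsets 2–5.
U+063A → 2-byte form D8 BA at offsets 6–7.
Offset 7 falls in char 3's range; it's byte 2 of D8 BA = 0xBA.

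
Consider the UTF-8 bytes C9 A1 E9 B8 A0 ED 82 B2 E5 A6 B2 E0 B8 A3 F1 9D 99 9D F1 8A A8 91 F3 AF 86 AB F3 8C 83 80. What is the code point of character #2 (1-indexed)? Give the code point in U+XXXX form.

Offset 0: leading byte 0xC9 = 11001001 → 2-byte char #1 = C9 A1.
Offset 2: leading byte 0xE9 = 11101001 → 3-byte char #2 = E9 B8 A0.
Leading byte 0xE9 = 11101001 matches 1110xxxx → 3-byte sequence.
Byte 1: 0xE9 = 11101001, payload 1001 (4 bits).
Byte 2: 0xB8 = 10111000 (10xxxxxx ✓), payload 111000.
Byte 3: 0xA0 = 10100000 (10xxxxxx ✓), payload 100000.
Concatenate: 1001111000100000 = 0x9E20 (16 bits → U+9E20).

U+9E20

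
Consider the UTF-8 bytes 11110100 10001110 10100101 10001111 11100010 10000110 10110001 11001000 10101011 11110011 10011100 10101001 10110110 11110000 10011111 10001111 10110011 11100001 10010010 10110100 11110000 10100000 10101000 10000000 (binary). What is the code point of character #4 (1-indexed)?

U+DCA76

Offset 0: leading byte 0xF4 = 11110100 → 4-byte char #1 = F4 8E A5 8F.
Offset 4: leading byte 0xE2 = 11100010 → 3-byte char #2 = E2 86 B1.
Offset 7: leading byte 0xC8 = 11001000 → 2-byte char #3 = C8 AB.
Offset 9: leading byte 0xF3 = 11110011 → 4-byte char #4 = F3 9C A9 B6.
Leading byte 0xF3 = 11110011 matches 11110xxx → 4-byte sequence.
Byte 1: 0xF3 = 11110011, payload 011 (3 bits).
Byte 2: 0x9C = 10011100 (10xxxxxx ✓), payload 011100.
Byte 3: 0xA9 = 10101001 (10xxxxxx ✓), payload 101001.
Byte 4: 0xB6 = 10110110 (10xxxxxx ✓), payload 110110.
Concatenate: 011011100101001110110 = 0xDCA76 (21 bits → U+DCA76).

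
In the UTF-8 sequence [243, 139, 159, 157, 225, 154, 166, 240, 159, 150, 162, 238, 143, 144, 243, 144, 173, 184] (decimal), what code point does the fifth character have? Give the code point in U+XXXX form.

Offset 0: leading byte 0xF3 = 11110011 → 4-byte char #1 = F3 8B 9F 9D.
Offset 4: leading byte 0xE1 = 11100001 → 3-byte char #2 = E1 9A A6.
Offset 7: leading byte 0xF0 = 11110000 → 4-byte char #3 = F0 9F 96 A2.
Offset 11: leading byte 0xEE = 11101110 → 3-byte char #4 = EE 8F 90.
Offset 14: leading byte 0xF3 = 11110011 → 4-byte char #5 = F3 90 AD B8.
Leading byte 0xF3 = 11110011 matches 11110xxx → 4-byte sequence.
Byte 1: 0xF3 = 11110011, payload 011 (3 bits).
Byte 2: 0x90 = 10010000 (10xxxxxx ✓), payload 010000.
Byte 3: 0xAD = 10101101 (10xxxxxx ✓), payload 101101.
Byte 4: 0xB8 = 10111000 (10xxxxxx ✓), payload 111000.
Concatenate: 011010000101101111000 = 0xD0B78 (21 bits → U+D0B78).

U+D0B78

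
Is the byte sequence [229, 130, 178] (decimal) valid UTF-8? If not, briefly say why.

Leading byte 0xE5 = 11100101 → 3-byte form.
Continuation bytes 0x82=10000010, 0xB2=10110010 all match 10xxxxxx.
Decoded value 0x50B2 is ≥ 0x800 (shortest form) and not a surrogate.

valid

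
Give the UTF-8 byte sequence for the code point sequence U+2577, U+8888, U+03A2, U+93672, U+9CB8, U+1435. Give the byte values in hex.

U+2577: 3-byte form → E2 95 B7.
U+8888: 3-byte form → E8 A2 88.
U+03A2: 2-byte form → CE A2.
U+93672: 4-byte form → F2 93 99 B2.
U+9CB8: 3-byte form → E9 B2 B8.
U+1435: 3-byte form → E1 90 B5.
Concatenated (18 bytes): E2 95 B7 E8 A2 88 CE A2 F2 93 99 B2 E9 B2 B8 E1 90 B5.

E2 95 B7 E8 A2 88 CE A2 F2 93 99 B2 E9 B2 B8 E1 90 B5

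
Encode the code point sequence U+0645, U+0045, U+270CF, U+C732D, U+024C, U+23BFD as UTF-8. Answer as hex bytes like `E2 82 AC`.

D9 85 45 F0 A7 83 8F F3 87 8C AD C9 8C F0 A3 AF BD

U+0645: 2-byte form → D9 85.
U+0045: 1-byte form → 45.
U+270CF: 4-byte form → F0 A7 83 8F.
U+C732D: 4-byte form → F3 87 8C AD.
U+024C: 2-byte form → C9 8C.
U+23BFD: 4-byte form → F0 A3 AF BD.
Concatenated (17 bytes): D9 85 45 F0 A7 83 8F F3 87 8C AD C9 8C F0 A3 AF BD.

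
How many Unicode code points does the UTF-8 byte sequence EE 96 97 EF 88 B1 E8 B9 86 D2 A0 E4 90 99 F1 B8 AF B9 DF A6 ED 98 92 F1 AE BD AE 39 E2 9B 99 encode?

Byte at offset 0: 0xEE = 11101110 → 3-byte char (#1). Advance 3.
Byte at offset 3: 0xEF = 11101111 → 3-byte char (#2). Advance 3.
Byte at offset 6: 0xE8 = 11101000 → 3-byte char (#3). Advance 3.
Byte at offset 9: 0xD2 = 11010010 → 2-byte char (#4). Advance 2.
Byte at offset 11: 0xE4 = 11100100 → 3-byte char (#5). Advance 3.
Byte at offset 14: 0xF1 = 11110001 → 4-byte char (#6). Advance 4.
Byte at offset 18: 0xDF = 11011111 → 2-byte char (#7). Advance 2.
Byte at offset 20: 0xED = 11101101 → 3-byte char (#8). Advance 3.
Byte at offset 23: 0xF1 = 11110001 → 4-byte char (#9). Advance 4.
Byte at offset 27: 0x39 = 00111001 → 1-byte char (#10). Advance 1.
Byte at offset 28: 0xE2 = 11100010 → 3-byte char (#11). Advance 3.
Reached end at offset 31 after 11 code points.

11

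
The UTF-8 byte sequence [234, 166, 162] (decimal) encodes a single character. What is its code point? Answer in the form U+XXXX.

Leading byte 0xEA = 11101010 matches 1110xxxx → 3-byte sequence.
Byte 1: 0xEA = 11101010, payload 1010 (4 bits).
Byte 2: 0xA6 = 10100110 (10xxxxxx ✓), payload 100110.
Byte 3: 0xA2 = 10100010 (10xxxxxx ✓), payload 100010.
Concatenate: 1010100110100010 = 0xA9A2 (16 bits → U+A9A2).

U+A9A2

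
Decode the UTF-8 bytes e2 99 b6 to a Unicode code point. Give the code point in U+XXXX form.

Leading byte 0xE2 = 11100010 matches 1110xxxx → 3-byte sequence.
Byte 1: 0xE2 = 11100010, payload 0010 (4 bits).
Byte 2: 0x99 = 10011001 (10xxxxxx ✓), payload 011001.
Byte 3: 0xB6 = 10110110 (10xxxxxx ✓), payload 110110.
Concatenate: 0010011001110110 = 0x2676 (16 bits → U+2676).

U+2676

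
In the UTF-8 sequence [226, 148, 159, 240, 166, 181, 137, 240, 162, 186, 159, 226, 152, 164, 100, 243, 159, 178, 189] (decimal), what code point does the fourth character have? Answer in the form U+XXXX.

U+2624

Offset 0: leading byte 0xE2 = 11100010 → 3-byte char #1 = E2 94 9F.
Offset 3: leading byte 0xF0 = 11110000 → 4-byte char #2 = F0 A6 B5 89.
Offset 7: leading byte 0xF0 = 11110000 → 4-byte char #3 = F0 A2 BA 9F.
Offset 11: leading byte 0xE2 = 11100010 → 3-byte char #4 = E2 98 A4.
Leading byte 0xE2 = 11100010 matches 1110xxxx → 3-byte sequence.
Byte 1: 0xE2 = 11100010, payload 0010 (4 bits).
Byte 2: 0x98 = 10011000 (10xxxxxx ✓), payload 011000.
Byte 3: 0xA4 = 10100100 (10xxxxxx ✓), payload 100100.
Concatenate: 0010011000100100 = 0x2624 (16 bits → U+2624).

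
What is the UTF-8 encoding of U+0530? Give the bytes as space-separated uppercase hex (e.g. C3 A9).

D4 B0

U+0530 = 0x530 = 1328 decimal. In range U+0080–U+07FF → 2-byte form: 110xxxxx 10xxxxxx.
Binary (11 bits): 10100110000.
Split 5+6: 10100 | 110000.
Byte 1: 11010100 = 0xD4.
Byte 2: 10110000 = 0xB0.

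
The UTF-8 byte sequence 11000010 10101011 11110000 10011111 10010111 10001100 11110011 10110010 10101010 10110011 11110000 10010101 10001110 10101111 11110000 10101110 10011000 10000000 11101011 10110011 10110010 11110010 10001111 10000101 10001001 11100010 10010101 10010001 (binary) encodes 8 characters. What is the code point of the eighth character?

U+2551

Offset 0: leading byte 0xC2 = 11000010 → 2-byte char #1 = C2 AB.
Offset 2: leading byte 0xF0 = 11110000 → 4-byte char #2 = F0 9F 97 8C.
Offset 6: leading byte 0xF3 = 11110011 → 4-byte char #3 = F3 B2 AA B3.
Offset 10: leading byte 0xF0 = 11110000 → 4-byte char #4 = F0 95 8E AF.
Offset 14: leading byte 0xF0 = 11110000 → 4-byte char #5 = F0 AE 98 80.
Offset 18: leading byte 0xEB = 11101011 → 3-byte char #6 = EB B3 B2.
Offset 21: leading byte 0xF2 = 11110010 → 4-byte char #7 = F2 8F 85 89.
Offset 25: leading byte 0xE2 = 11100010 → 3-byte char #8 = E2 95 91.
Leading byte 0xE2 = 11100010 matches 1110xxxx → 3-byte sequence.
Byte 1: 0xE2 = 11100010, payload 0010 (4 bits).
Byte 2: 0x95 = 10010101 (10xxxxxx ✓), payload 010101.
Byte 3: 0x91 = 10010001 (10xxxxxx ✓), payload 010001.
Concatenate: 0010010101010001 = 0x2551 (16 bits → U+2551).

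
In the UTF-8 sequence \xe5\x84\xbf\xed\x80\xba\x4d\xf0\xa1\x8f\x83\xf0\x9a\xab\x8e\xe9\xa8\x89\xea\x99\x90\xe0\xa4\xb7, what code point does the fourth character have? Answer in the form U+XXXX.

Offset 0: leading byte 0xE5 = 11100101 → 3-byte char #1 = E5 84 BF.
Offset 3: leading byte 0xED = 11101101 → 3-byte char #2 = ED 80 BA.
Offset 6: leading byte 0x4D = 01001101 → 1-byte char #3 = 4D.
Offset 7: leading byte 0xF0 = 11110000 → 4-byte char #4 = F0 A1 8F 83.
Leading byte 0xF0 = 11110000 matches 11110xxx → 4-byte sequence.
Byte 1: 0xF0 = 11110000, payload 000 (3 bits).
Byte 2: 0xA1 = 10100001 (10xxxxxx ✓), payload 100001.
Byte 3: 0x8F = 10001111 (10xxxxxx ✓), payload 001111.
Byte 4: 0x83 = 10000011 (10xxxxxx ✓), payload 000011.
Concatenate: 000100001001111000011 = 0x213C3 (21 bits → U+213C3).

U+213C3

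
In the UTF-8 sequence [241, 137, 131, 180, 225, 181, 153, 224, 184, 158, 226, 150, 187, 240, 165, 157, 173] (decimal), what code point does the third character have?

Offset 0: leading byte 0xF1 = 11110001 → 4-byte char #1 = F1 89 83 B4.
Offset 4: leading byte 0xE1 = 11100001 → 3-byte char #2 = E1 B5 99.
Offset 7: leading byte 0xE0 = 11100000 → 3-byte char #3 = E0 B8 9E.
Leading byte 0xE0 = 11100000 matches 1110xxxx → 3-byte sequence.
Byte 1: 0xE0 = 11100000, payload 0000 (4 bits).
Byte 2: 0xB8 = 10111000 (10xxxxxx ✓), payload 111000.
Byte 3: 0x9E = 10011110 (10xxxxxx ✓), payload 011110.
Concatenate: 0000111000011110 = 0xE1E (16 bits → U+0E1E).

U+0E1E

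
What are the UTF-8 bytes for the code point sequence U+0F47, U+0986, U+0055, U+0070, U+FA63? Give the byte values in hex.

E0 BD 87 E0 A6 86 55 70 EF A9 A3

U+0F47: 3-byte form → E0 BD 87.
U+0986: 3-byte form → E0 A6 86.
U+0055: 1-byte form → 55.
U+0070: 1-byte form → 70.
U+FA63: 3-byte form → EF A9 A3.
Concatenated (11 bytes): E0 BD 87 E0 A6 86 55 70 EF A9 A3.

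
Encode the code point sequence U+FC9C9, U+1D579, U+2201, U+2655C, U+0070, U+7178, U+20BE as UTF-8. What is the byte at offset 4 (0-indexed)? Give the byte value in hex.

U+FC9C9 → 4-byte form F3 BC A7 89 at offsets 0–3.
U+1D579 → 4-byte form F0 9D 95 B9 at offsets 4–7.
Offset 4 falls in char 2's range; it's byte 1 of F0 9D 95 B9 = 0xF0.

0xF0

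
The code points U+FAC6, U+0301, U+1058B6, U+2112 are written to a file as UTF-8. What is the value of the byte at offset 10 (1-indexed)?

0xE2

1-indexed offset 10 is 0-indexed offset 9.
U+FAC6 → 3-byte form EF AB 86 at offsets 0–2.
U+0301 → 2-byte form CC 81 at offsets 3–4.
U+1058B6 → 4-byte form F4 85 A2 B6 at offsets 5–8.
U+2112 → 3-byte form E2 84 92 at offsets 9–11.
Offset 9 falls in char 4's range; it's byte 1 of E2 84 92 = 0xE2.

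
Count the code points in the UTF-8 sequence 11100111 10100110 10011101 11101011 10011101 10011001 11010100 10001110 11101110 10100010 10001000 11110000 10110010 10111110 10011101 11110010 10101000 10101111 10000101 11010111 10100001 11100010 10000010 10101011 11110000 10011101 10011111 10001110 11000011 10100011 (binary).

10

Byte at offset 0: 0xE7 = 11100111 → 3-byte char (#1). Advance 3.
Byte at offset 3: 0xEB = 11101011 → 3-byte char (#2). Advance 3.
Byte at offset 6: 0xD4 = 11010100 → 2-byte char (#3). Advance 2.
Byte at offset 8: 0xEE = 11101110 → 3-byte char (#4). Advance 3.
Byte at offset 11: 0xF0 = 11110000 → 4-byte char (#5). Advance 4.
Byte at offset 15: 0xF2 = 11110010 → 4-byte char (#6). Advance 4.
Byte at offset 19: 0xD7 = 11010111 → 2-byte char (#7). Advance 2.
Byte at offset 21: 0xE2 = 11100010 → 3-byte char (#8). Advance 3.
Byte at offset 24: 0xF0 = 11110000 → 4-byte char (#9). Advance 4.
Byte at offset 28: 0xC3 = 11000011 → 2-byte char (#10). Advance 2.
Reached end at offset 30 after 10 code points.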